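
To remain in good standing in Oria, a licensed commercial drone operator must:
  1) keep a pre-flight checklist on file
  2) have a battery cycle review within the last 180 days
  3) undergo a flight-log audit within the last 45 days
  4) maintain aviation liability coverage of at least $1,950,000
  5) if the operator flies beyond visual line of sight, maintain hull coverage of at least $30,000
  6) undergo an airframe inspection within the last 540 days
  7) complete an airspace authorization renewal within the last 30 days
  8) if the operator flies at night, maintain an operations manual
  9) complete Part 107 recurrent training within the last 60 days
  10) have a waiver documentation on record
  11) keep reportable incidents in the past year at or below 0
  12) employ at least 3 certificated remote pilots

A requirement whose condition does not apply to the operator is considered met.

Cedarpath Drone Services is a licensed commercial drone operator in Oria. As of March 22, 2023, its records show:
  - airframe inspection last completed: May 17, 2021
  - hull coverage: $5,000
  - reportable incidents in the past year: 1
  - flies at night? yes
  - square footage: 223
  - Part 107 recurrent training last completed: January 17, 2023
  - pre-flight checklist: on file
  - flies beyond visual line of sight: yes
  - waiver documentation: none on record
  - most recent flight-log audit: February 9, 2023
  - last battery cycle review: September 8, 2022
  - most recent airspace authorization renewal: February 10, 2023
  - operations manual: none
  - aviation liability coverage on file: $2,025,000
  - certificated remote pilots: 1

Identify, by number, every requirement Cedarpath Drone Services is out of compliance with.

2, 5, 6, 7, 8, 9, 10, 11, 12

1. pre-flight checklist present → met
2. battery cycle review 195 days ago vs limit 180 → not met
3. flight-log audit 41 days ago vs limit 45 → met
4. aviation liability coverage $2,025,000 ≥ $1,950,000 → met
5. condition 'flies beyond visual line of sight' holds; hull coverage $5,000 < $30,000 → not met
6. airframe inspection 674 days ago vs limit 540 → not met
7. airspace authorization renewal 40 days ago vs limit 30 → not met
8. condition 'flies at night' holds; operations manual absent → not met
9. Part 107 recurrent training 64 days ago vs limit 60 → not met
10. waiver documentation absent → not met
11. reportable incidents in the past year 1 > 0 → not met
12. certificated remote pilots 1 < 3 → not met
Not met: 2, 5, 6, 7, 8, 9, 10, 11, 12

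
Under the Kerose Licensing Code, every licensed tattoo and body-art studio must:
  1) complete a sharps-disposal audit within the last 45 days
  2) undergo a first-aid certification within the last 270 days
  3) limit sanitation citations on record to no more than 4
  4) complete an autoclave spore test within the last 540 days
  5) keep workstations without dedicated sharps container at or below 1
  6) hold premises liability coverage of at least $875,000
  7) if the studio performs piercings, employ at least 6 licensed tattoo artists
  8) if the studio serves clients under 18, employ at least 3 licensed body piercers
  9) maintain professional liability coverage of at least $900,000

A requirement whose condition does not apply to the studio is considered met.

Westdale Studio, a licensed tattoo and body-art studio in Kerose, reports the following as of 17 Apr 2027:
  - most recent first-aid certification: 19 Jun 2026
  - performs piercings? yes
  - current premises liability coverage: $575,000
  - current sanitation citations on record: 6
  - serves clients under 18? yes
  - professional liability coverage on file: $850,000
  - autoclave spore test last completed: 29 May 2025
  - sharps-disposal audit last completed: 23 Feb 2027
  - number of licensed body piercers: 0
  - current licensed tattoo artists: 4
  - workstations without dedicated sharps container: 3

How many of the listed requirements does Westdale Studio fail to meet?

1. sharps-disposal audit 53 days ago vs limit 45 → not met
2. first-aid certification 302 days ago vs limit 270 → not met
3. sanitation citations on record 6 > 4 → not met
4. autoclave spore test 688 days ago vs limit 540 → not met
5. workstations without dedicated sharps container 3 > 1 → not met
6. premises liability coverage $575,000 < $875,000 → not met
7. condition 'performs piercings' holds; licensed tattoo artists 4 < 6 → not met
8. condition 'serves clients under 18' holds; licensed body piercers 0 < 3 → not met
9. professional liability coverage $850,000 < $900,000 → not met
Not met: 9 of 9

9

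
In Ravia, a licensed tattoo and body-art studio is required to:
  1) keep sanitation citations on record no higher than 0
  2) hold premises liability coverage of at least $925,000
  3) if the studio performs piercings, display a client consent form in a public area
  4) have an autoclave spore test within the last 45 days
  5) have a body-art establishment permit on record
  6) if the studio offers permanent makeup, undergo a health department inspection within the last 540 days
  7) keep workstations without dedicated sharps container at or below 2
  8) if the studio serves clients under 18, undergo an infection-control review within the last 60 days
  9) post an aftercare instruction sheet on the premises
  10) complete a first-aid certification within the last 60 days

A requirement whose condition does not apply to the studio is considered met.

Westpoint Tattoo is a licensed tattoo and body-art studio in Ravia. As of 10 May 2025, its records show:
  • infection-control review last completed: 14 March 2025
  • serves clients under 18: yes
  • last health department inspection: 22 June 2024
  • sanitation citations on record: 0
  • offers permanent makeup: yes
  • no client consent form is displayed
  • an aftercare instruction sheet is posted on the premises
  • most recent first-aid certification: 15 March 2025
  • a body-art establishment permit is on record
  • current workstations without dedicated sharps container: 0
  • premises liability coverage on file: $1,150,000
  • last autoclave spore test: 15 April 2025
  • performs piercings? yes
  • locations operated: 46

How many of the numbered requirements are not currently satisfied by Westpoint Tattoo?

1. sanitation citations on record 0 ≤ 0 → met
2. premises liability coverage $1,150,000 ≥ $925,000 → met
3. condition 'performs piercings' holds; client consent form absent → not met
4. autoclave spore test 25 days ago vs limit 45 → met
5. body-art establishment permit present → met
6. condition 'offers permanent makeup' holds; health department inspection 322 days ago vs limit 540 → met
7. workstations without dedicated sharps container 0 ≤ 2 → met
8. condition 'serves clients under 18' holds; infection-control review 57 days ago vs limit 60 → met
9. aftercare instruction sheet present → met
10. first-aid certification 56 days ago vs limit 60 → met
Not met: 1 of 10

1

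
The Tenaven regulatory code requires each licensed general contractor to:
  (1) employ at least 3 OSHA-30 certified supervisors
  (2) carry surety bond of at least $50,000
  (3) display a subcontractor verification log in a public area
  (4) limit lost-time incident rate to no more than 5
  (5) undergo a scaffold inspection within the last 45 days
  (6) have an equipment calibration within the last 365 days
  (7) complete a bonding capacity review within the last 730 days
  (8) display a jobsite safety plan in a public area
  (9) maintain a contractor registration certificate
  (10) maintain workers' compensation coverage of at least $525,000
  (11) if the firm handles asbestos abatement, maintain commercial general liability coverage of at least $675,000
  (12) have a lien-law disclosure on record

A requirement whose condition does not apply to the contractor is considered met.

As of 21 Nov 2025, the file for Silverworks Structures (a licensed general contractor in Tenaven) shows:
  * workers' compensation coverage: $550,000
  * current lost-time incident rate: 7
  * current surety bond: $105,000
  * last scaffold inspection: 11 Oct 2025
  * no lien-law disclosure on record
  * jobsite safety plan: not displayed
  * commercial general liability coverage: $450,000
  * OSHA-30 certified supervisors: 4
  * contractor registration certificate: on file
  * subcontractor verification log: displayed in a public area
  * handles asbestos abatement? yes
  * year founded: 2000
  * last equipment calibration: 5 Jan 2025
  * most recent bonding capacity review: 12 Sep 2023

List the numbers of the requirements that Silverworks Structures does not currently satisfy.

4, 7, 8, 11, 12

1. OSHA-30 certified supervisors 4 ≥ 3 → met
2. surety bond $105,000 ≥ $50,000 → met
3. subcontractor verification log present → met
4. lost-time incident rate 7 > 5 → not met
5. scaffold inspection 41 days ago vs limit 45 → met
6. equipment calibration 320 days ago vs limit 365 → met
7. bonding capacity review 801 days ago vs limit 730 → not met
8. jobsite safety plan absent → not met
9. contractor registration certificate present → met
10. workers' compensation coverage $550,000 ≥ $525,000 → met
11. condition 'handles asbestos abatement' holds; commercial general liability coverage $450,000 < $675,000 → not met
12. lien-law disclosure absent → not met
Not met: 4, 7, 8, 11, 12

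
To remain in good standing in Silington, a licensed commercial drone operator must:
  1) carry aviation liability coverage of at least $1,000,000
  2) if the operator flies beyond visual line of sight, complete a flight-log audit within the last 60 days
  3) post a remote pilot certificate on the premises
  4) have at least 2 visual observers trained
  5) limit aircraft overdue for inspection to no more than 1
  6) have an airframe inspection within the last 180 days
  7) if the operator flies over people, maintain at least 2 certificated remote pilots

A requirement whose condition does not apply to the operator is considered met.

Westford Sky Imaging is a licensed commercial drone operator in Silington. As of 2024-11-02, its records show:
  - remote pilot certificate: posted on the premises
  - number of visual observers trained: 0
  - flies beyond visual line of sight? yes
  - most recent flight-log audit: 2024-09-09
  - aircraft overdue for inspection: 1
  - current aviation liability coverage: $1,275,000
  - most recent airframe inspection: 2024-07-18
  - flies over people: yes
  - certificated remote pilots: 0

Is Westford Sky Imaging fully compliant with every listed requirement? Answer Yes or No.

No

1. aviation liability coverage $1,275,000 ≥ $1,000,000 → met
2. condition 'flies beyond visual line of sight' holds; flight-log audit 54 days ago vs limit 60 → met
3. remote pilot certificate present → met
4. visual observers trained 0 < 2 → not met
5. aircraft overdue for inspection 1 ≤ 1 → met
6. airframe inspection 107 days ago vs limit 180 → met
7. condition 'flies over people' holds; certificated remote pilots 0 < 2 → not met
Not met: 4, 7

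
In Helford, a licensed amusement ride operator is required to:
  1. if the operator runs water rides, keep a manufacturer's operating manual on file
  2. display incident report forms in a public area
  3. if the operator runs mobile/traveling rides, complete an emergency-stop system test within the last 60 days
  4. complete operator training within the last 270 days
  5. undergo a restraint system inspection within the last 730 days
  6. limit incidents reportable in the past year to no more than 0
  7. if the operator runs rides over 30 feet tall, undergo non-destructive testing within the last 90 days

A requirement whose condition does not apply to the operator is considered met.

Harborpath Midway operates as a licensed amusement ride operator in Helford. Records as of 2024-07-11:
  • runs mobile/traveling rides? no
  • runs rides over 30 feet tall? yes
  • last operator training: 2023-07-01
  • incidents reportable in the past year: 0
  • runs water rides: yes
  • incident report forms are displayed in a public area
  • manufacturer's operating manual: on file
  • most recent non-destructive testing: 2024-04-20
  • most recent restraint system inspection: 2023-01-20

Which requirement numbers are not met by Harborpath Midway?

1. condition 'runs water rides' holds; manufacturer's operating manual present → met
2. incident report forms present → met
3. condition 'runs mobile/traveling rides' does not hold → requirement n/a → met
4. operator training 376 days ago vs limit 270 → not met
5. restraint system inspection 538 days ago vs limit 730 → met
6. incidents reportable in the past year 0 ≤ 0 → met
7. condition 'runs rides over 30 feet tall' holds; non-destructive testing 82 days ago vs limit 90 → met
Not met: 4

4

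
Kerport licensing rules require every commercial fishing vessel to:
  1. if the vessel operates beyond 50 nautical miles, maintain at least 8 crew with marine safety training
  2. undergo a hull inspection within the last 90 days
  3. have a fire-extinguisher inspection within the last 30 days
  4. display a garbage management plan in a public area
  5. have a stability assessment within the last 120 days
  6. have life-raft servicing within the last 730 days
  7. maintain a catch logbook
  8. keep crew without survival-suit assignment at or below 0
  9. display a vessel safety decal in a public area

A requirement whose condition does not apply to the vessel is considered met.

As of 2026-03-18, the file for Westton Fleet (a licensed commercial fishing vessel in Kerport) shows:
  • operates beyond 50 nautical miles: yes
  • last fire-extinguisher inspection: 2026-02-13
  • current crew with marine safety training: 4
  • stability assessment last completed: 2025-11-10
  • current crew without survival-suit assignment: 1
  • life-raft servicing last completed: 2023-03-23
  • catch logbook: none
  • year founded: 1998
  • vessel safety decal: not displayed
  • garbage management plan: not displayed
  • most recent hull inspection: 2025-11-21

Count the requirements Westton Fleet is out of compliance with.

1. condition 'operates beyond 50 nautical miles' holds; crew with marine safety training 4 < 8 → not met
2. hull inspection 117 days ago vs limit 90 → not met
3. fire-extinguisher inspection 33 days ago vs limit 30 → not met
4. garbage management plan absent → not met
5. stability assessment 128 days ago vs limit 120 → not met
6. life-raft servicing 1091 days ago vs limit 730 → not met
7. catch logbook absent → not met
8. crew without survival-suit assignment 1 > 0 → not met
9. vessel safety decal absent → not met
Not met: 9 of 9

9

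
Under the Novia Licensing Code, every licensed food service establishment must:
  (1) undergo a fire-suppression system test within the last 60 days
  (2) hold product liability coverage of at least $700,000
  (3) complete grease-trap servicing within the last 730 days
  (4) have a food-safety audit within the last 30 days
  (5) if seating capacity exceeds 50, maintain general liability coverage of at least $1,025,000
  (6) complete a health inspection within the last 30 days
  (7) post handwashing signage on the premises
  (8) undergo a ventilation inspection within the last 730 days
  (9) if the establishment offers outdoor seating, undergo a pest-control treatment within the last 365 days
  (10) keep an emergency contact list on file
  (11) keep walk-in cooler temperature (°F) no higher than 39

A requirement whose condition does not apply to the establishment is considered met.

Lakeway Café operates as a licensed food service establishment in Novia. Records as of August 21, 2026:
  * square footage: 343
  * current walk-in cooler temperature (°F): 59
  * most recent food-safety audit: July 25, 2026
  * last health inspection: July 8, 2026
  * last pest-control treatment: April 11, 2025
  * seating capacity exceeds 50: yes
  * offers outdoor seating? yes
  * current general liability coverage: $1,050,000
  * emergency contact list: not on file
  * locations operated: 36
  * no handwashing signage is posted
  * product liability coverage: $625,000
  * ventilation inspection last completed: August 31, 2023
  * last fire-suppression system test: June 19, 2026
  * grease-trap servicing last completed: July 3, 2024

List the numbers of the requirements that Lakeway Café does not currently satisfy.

1. fire-suppression system test 63 days ago vs limit 60 → not met
2. product liability coverage $625,000 < $700,000 → not met
3. grease-trap servicing 779 days ago vs limit 730 → not met
4. food-safety audit 27 days ago vs limit 30 → met
5. condition 'seating capacity exceeds 50' holds; general liability coverage $1,050,000 ≥ $1,025,000 → met
6. health inspection 44 days ago vs limit 30 → not met
7. handwashing signage absent → not met
8. ventilation inspection 1086 days ago vs limit 730 → not met
9. condition 'offers outdoor seating' holds; pest-control treatment 497 days ago vs limit 365 → not met
10. emergency contact list absent → not met
11. walk-in cooler temperature (°F) 59 > 39 → not met
Not met: 1, 2, 3, 6, 7, 8, 9, 10, 11

1, 2, 3, 6, 7, 8, 9, 10, 11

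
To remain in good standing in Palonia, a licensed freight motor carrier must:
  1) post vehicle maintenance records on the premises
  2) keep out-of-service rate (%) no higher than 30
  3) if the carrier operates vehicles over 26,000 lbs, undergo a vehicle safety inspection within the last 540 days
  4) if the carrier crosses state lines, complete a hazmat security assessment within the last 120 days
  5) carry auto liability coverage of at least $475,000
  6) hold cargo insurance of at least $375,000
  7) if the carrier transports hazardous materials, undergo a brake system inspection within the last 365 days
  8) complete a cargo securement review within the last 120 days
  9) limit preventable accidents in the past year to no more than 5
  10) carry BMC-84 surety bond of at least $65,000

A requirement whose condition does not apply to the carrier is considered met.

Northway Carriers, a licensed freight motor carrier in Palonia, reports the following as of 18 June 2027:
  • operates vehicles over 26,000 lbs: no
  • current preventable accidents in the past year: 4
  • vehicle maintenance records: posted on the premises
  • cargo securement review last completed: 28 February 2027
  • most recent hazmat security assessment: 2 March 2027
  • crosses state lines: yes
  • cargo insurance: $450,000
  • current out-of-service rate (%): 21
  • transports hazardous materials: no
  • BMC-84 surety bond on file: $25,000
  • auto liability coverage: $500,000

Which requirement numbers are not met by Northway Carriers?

10

1. vehicle maintenance records present → met
2. out-of-service rate (%) 21 ≤ 30 → met
3. condition 'operates vehicles over 26,000 lbs' does not hold → requirement n/a → met
4. condition 'crosses state lines' holds; hazmat security assessment 108 days ago vs limit 120 → met
5. auto liability coverage $500,000 ≥ $475,000 → met
6. cargo insurance $450,000 ≥ $375,000 → met
7. condition 'transports hazardous materials' does not hold → requirement n/a → met
8. cargo securement review 110 days ago vs limit 120 → met
9. preventable accidents in the past year 4 ≤ 5 → met
10. BMC-84 surety bond $25,000 < $65,000 → not met
Not met: 10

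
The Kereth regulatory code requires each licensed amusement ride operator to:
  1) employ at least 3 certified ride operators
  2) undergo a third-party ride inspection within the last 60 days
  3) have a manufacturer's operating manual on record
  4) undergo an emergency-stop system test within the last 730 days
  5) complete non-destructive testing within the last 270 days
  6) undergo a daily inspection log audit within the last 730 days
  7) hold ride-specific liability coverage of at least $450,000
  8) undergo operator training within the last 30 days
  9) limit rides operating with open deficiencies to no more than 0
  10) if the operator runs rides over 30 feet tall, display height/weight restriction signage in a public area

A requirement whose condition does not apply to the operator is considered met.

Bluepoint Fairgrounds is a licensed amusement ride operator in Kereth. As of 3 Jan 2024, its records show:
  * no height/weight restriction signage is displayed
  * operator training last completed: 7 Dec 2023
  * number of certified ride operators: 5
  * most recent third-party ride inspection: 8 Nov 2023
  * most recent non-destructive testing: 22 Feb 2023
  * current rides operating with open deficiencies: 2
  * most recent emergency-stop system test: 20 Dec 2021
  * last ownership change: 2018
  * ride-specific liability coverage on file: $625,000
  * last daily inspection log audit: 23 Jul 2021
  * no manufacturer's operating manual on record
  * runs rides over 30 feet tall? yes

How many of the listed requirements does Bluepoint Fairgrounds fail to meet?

1. certified ride operators 5 ≥ 3 → met
2. third-party ride inspection 56 days ago vs limit 60 → met
3. manufacturer's operating manual absent → not met
4. emergency-stop system test 744 days ago vs limit 730 → not met
5. non-destructive testing 315 days ago vs limit 270 → not met
6. daily inspection log audit 894 days ago vs limit 730 → not met
7. ride-specific liability coverage $625,000 ≥ $450,000 → met
8. operator training 27 days ago vs limit 30 → met
9. rides operating with open deficiencies 2 > 0 → not met
10. condition 'runs rides over 30 feet tall' holds; height/weight restriction signage absent → not met
Not met: 6 of 10

6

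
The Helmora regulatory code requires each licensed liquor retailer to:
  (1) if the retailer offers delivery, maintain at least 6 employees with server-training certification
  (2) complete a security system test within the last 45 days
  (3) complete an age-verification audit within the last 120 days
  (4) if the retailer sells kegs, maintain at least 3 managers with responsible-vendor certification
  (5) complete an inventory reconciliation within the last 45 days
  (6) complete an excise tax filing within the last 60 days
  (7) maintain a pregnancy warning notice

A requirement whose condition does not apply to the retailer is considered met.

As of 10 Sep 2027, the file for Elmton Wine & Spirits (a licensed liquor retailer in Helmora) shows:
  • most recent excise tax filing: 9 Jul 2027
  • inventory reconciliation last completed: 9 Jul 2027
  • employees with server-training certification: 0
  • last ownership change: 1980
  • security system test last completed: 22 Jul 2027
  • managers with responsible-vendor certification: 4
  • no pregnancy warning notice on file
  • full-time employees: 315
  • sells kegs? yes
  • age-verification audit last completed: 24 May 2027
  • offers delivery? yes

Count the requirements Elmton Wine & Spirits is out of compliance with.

1. condition 'offers delivery' holds; employees with server-training certification 0 < 6 → not met
2. security system test 50 days ago vs limit 45 → not met
3. age-verification audit 109 days ago vs limit 120 → met
4. condition 'sells kegs' holds; managers with responsible-vendor certification 4 ≥ 3 → met
5. inventory reconciliation 63 days ago vs limit 45 → not met
6. excise tax filing 63 days ago vs limit 60 → not met
7. pregnancy warning notice absent → not met
Not met: 5 of 7

5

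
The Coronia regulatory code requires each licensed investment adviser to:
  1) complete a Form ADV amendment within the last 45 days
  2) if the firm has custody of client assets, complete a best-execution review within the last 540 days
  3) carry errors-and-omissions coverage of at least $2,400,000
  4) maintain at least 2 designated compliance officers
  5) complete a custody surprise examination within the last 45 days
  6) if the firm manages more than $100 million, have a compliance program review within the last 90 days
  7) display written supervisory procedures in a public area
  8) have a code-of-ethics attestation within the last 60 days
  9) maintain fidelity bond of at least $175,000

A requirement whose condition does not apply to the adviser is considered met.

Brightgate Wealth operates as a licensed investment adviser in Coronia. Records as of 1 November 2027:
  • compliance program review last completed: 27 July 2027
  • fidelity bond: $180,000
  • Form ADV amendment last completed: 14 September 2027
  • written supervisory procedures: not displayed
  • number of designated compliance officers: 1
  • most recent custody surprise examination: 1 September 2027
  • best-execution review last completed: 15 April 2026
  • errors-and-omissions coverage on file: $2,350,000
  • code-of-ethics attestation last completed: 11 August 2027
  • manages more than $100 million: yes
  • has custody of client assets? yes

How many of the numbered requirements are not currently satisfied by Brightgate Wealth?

8

1. Form ADV amendment 48 days ago vs limit 45 → not met
2. condition 'has custody of client assets' holds; best-execution review 565 days ago vs limit 540 → not met
3. errors-and-omissions coverage $2,350,000 < $2,400,000 → not met
4. designated compliance officers 1 < 2 → not met
5. custody surprise examination 61 days ago vs limit 45 → not met
6. condition 'manages more than $100 million' holds; compliance program review 97 days ago vs limit 90 → not met
7. written supervisory procedures absent → not met
8. code-of-ethics attestation 82 days ago vs limit 60 → not met
9. fidelity bond $180,000 ≥ $175,000 → met
Not met: 8 of 9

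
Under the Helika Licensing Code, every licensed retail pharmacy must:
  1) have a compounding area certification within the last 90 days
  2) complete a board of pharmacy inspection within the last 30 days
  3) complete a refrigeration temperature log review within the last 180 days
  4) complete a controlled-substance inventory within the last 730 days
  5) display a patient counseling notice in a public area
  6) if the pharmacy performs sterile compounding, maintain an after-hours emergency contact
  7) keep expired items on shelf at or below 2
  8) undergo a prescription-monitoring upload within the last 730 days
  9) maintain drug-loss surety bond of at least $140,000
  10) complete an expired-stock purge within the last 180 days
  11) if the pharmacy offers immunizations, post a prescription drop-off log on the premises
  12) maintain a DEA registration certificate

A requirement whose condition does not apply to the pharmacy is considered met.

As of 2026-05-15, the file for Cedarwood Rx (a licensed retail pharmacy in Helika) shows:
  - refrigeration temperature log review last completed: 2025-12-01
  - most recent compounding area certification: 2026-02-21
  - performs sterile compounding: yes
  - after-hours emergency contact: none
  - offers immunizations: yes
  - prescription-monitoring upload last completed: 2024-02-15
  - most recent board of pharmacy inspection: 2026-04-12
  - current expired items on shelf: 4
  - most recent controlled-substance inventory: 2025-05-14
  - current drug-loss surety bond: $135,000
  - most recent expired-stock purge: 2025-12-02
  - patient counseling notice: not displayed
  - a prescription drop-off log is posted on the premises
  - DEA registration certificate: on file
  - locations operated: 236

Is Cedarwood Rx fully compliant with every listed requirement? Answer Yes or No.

1. compounding area certification 83 days ago vs limit 90 → met
2. board of pharmacy inspection 33 days ago vs limit 30 → not met
3. refrigeration temperature log review 165 days ago vs limit 180 → met
4. controlled-substance inventory 366 days ago vs limit 730 → met
5. patient counseling notice absent → not met
6. condition 'performs sterile compounding' holds; after-hours emergency contact absent → not met
7. expired items on shelf 4 > 2 → not met
8. prescription-monitoring upload 820 days ago vs limit 730 → not met
9. drug-loss surety bond $135,000 < $140,000 → not met
10. expired-stock purge 164 days ago vs limit 180 → met
11. condition 'offers immunizations' holds; prescription drop-off log present → met
12. DEA registration certificate present → met
Not met: 2, 5, 6, 7, 8, 9

No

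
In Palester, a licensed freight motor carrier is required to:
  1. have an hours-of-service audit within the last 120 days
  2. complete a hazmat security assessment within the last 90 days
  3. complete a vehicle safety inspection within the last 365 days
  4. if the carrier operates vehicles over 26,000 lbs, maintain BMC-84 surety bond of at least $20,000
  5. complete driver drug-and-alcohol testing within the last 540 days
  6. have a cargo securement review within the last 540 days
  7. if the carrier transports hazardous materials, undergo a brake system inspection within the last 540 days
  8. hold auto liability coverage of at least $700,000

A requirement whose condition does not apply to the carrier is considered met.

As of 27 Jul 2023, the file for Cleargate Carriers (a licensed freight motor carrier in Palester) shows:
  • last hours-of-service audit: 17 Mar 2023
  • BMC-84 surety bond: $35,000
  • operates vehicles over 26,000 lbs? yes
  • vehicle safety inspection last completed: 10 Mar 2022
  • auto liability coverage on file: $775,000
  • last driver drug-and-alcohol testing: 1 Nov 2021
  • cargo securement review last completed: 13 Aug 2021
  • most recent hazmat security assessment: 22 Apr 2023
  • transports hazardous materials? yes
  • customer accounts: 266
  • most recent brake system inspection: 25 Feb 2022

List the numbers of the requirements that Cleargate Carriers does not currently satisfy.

1. hours-of-service audit 132 days ago vs limit 120 → not met
2. hazmat security assessment 96 days ago vs limit 90 → not met
3. vehicle safety inspection 504 days ago vs limit 365 → not met
4. condition 'operates vehicles over 26,000 lbs' holds; BMC-84 surety bond $35,000 ≥ $20,000 → met
5. driver drug-and-alcohol testing 633 days ago vs limit 540 → not met
6. cargo securement review 713 days ago vs limit 540 → not met
7. condition 'transports hazardous materials' holds; brake system inspection 517 days ago vs limit 540 → met
8. auto liability coverage $775,000 ≥ $700,000 → met
Not met: 1, 2, 3, 5, 6

1, 2, 3, 5, 6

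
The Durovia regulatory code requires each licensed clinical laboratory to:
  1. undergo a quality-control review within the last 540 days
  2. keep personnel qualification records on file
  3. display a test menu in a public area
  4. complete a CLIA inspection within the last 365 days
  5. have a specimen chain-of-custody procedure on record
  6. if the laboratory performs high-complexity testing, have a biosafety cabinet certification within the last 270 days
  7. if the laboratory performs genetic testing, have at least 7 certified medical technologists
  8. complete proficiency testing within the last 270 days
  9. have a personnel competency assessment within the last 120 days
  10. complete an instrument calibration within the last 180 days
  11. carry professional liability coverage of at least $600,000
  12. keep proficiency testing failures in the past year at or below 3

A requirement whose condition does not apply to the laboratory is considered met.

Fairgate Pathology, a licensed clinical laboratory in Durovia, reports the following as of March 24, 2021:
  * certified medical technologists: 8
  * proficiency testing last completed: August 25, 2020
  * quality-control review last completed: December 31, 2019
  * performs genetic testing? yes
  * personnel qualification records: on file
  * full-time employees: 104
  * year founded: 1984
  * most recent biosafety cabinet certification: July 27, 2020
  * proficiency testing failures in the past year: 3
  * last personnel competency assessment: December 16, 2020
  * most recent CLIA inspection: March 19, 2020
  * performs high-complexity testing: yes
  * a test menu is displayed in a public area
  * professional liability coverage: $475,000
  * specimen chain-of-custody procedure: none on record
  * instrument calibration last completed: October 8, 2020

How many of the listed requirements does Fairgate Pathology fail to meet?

1. quality-control review 449 days ago vs limit 540 → met
2. personnel qualification records present → met
3. test menu present → met
4. CLIA inspection 370 days ago vs limit 365 → not met
5. specimen chain-of-custody procedure absent → not met
6. condition 'performs high-complexity testing' holds; biosafety cabinet certification 240 days ago vs limit 270 → met
7. condition 'performs genetic testing' holds; certified medical technologists 8 ≥ 7 → met
8. proficiency testing 211 days ago vs limit 270 → met
9. personnel competency assessment 98 days ago vs limit 120 → met
10. instrument calibration 167 days ago vs limit 180 → met
11. professional liability coverage $475,000 < $600,000 → not met
12. proficiency testing failures in the past year 3 ≤ 3 → met
Not met: 3 of 12

3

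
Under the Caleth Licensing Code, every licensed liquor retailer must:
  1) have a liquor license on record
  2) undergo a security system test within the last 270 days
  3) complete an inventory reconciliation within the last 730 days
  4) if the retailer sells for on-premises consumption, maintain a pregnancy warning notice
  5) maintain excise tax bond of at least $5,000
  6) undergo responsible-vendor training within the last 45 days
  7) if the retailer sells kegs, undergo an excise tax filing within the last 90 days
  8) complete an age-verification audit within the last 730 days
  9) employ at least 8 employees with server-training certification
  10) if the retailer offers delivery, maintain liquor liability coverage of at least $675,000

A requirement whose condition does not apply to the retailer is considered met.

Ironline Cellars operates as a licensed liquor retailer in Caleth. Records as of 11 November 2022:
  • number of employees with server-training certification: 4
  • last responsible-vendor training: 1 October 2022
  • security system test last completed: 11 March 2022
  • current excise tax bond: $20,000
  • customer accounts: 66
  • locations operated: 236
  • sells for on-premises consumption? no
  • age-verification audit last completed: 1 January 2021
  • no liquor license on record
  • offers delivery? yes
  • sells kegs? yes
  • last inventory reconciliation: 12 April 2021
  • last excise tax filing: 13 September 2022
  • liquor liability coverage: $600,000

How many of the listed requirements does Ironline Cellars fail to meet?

3

1. liquor license absent → not met
2. security system test 245 days ago vs limit 270 → met
3. inventory reconciliation 578 days ago vs limit 730 → met
4. condition 'sells for on-premises consumption' does not hold → requirement n/a → met
5. excise tax bond $20,000 ≥ $5,000 → met
6. responsible-vendor training 41 days ago vs limit 45 → met
7. condition 'sells kegs' holds; excise tax filing 59 days ago vs limit 90 → met
8. age-verification audit 679 days ago vs limit 730 → met
9. employees with server-training certification 4 < 8 → not met
10. condition 'offers delivery' holds; liquor liability coverage $600,000 < $675,000 → not met
Not met: 3 of 10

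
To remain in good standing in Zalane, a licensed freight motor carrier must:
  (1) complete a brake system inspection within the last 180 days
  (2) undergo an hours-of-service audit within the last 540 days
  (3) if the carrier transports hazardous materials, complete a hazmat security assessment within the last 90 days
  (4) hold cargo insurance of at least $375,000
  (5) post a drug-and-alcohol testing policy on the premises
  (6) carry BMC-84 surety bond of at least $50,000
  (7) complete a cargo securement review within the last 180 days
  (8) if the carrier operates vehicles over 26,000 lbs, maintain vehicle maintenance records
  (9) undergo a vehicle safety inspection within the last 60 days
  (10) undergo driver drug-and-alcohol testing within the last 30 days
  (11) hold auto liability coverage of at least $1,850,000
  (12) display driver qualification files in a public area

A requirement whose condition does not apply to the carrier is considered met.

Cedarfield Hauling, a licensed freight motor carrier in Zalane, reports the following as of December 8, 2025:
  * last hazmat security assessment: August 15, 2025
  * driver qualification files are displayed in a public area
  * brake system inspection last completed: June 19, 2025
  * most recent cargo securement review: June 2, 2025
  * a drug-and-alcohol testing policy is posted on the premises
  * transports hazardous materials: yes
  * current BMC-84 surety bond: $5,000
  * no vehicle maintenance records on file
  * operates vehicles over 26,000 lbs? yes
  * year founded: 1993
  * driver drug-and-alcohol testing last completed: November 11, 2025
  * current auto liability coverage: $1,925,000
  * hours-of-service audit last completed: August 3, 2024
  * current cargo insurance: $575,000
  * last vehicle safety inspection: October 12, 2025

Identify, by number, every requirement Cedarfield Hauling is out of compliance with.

3, 6, 7, 8

1. brake system inspection 172 days ago vs limit 180 → met
2. hours-of-service audit 492 days ago vs limit 540 → met
3. condition 'transports hazardous materials' holds; hazmat security assessment 115 days ago vs limit 90 → not met
4. cargo insurance $575,000 ≥ $375,000 → met
5. drug-and-alcohol testing policy present → met
6. BMC-84 surety bond $5,000 < $50,000 → not met
7. cargo securement review 189 days ago vs limit 180 → not met
8. condition 'operates vehicles over 26,000 lbs' holds; vehicle maintenance records absent → not met
9. vehicle safety inspection 57 days ago vs limit 60 → met
10. driver drug-and-alcohol testing 27 days ago vs limit 30 → met
11. auto liability coverage $1,925,000 ≥ $1,850,000 → met
12. driver qualification files present → met
Not met: 3, 6, 7, 8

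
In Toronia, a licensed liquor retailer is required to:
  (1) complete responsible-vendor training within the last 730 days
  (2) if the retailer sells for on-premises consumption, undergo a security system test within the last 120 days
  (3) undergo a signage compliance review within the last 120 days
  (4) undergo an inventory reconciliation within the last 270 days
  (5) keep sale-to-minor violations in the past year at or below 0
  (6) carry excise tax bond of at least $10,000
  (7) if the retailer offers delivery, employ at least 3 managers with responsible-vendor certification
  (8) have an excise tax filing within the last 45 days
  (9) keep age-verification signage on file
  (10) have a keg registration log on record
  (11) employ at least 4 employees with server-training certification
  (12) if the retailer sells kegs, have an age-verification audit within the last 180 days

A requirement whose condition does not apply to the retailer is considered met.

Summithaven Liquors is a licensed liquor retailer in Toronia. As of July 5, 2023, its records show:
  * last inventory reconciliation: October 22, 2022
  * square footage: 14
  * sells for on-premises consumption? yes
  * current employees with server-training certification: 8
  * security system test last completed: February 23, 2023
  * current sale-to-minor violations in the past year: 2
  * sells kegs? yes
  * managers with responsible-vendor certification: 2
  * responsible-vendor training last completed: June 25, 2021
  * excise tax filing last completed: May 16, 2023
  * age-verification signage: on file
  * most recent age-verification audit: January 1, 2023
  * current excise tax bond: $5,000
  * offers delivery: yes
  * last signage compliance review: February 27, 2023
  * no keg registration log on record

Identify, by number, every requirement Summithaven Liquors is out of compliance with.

1, 2, 3, 5, 6, 7, 8, 10, 12

1. responsible-vendor training 740 days ago vs limit 730 → not met
2. condition 'sells for on-premises consumption' holds; security system test 132 days ago vs limit 120 → not met
3. signage compliance review 128 days ago vs limit 120 → not met
4. inventory reconciliation 256 days ago vs limit 270 → met
5. sale-to-minor violations in the past year 2 > 0 → not met
6. excise tax bond $5,000 < $10,000 → not met
7. condition 'offers delivery' holds; managers with responsible-vendor certification 2 < 3 → not met
8. excise tax filing 50 days ago vs limit 45 → not met
9. age-verification signage present → met
10. keg registration log absent → not met
11. employees with server-training certification 8 ≥ 4 → met
12. condition 'sells kegs' holds; age-verification audit 185 days ago vs limit 180 → not met
Not met: 1, 2, 3, 5, 6, 7, 8, 10, 12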